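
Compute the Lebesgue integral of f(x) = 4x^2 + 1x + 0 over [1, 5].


The Lebesgue integral of a Riemann-integrable function agrees with the Riemann integral.
Antiderivative F(x) = (4/3)x^3 + (1/2)x^2 + 0x
F(5) = (4/3)*5^3 + (1/2)*5^2 + 0*5
     = (4/3)*125 + (1/2)*25 + 0*5
     = 166.666667 + 12.5 + 0
     = 179.166667
F(1) = 1.833333
Integral = F(5) - F(1) = 179.166667 - 1.833333 = 177.333333


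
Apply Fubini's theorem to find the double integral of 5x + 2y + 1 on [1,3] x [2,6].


By Fubini, integrate in x first, then y.
Step 1: Fix y, integrate over x in [1,3]:
  integral(5x + 2y + 1, x=1..3)
  = 5*(3^2 - 1^2)/2 + (2y + 1)*(3 - 1)
  = 20 + (2y + 1)*2
  = 20 + 4y + 2
  = 22 + 4y
Step 2: Integrate over y in [2,6]:
  integral(22 + 4y, y=2..6)
  = 22*4 + 4*(6^2 - 2^2)/2
  = 88 + 64
  = 152


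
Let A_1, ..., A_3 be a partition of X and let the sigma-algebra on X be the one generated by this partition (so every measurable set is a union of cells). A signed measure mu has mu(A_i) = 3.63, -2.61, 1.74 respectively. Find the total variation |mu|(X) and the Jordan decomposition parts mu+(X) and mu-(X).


Step 1: Every measurable set is a union of atoms (the cells / points), so a Hahn decomposition is
  obtained by grouping atoms by sign: P = union of atoms with mu > 0, N = union of the remaining atoms.
  Atoms in P (indices): 1, 3;  atoms in N (indices): 2
  Positive values: 3.63, 1.74
  Negative values: -2.61
Step 2: mu+(X) = mu(P) = sum of positive atom values = 5.37
Step 3: mu-(X) = -mu(N) = sum of |negative atom values| = 2.61
Step 4: |mu|(X) = mu+(X) + mu-(X) = 5.37 + 2.61 = 7.98


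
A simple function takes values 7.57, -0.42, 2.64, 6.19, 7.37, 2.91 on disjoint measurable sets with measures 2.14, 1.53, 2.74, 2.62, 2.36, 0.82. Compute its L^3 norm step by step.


Step 1: Compute |f_i|^3 for each value:
  |7.57|^3 = 433.798093
  |-0.42|^3 = 0.074088
  |2.64|^3 = 18.399744
  |6.19|^3 = 237.176659
  |7.37|^3 = 400.315553
  |2.91|^3 = 24.642171
Step 2: Multiply by measures and sum:
  433.798093 * 2.14 = 928.327919
  0.074088 * 1.53 = 0.113355
  18.399744 * 2.74 = 50.415299
  237.176659 * 2.62 = 621.402847
  400.315553 * 2.36 = 944.744705
  24.642171 * 0.82 = 20.20658
Sum = 928.327919 + 0.113355 + 50.415299 + 621.402847 + 944.744705 + 20.20658 = 2565.210704
Step 3: Take the p-th root:
||f||_3 = (2565.210704)^(1/3) = 13.689083


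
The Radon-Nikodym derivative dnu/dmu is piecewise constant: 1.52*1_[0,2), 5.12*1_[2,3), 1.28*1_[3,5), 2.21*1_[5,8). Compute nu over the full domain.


Integrate each piece of the Radon-Nikodym derivative:
Step 1: integral_0^2 1.52 dx = 1.52*(2-0) = 1.52*2 = 3.04
Step 2: integral_2^3 5.12 dx = 5.12*(3-2) = 5.12*1 = 5.12
Step 3: integral_3^5 1.28 dx = 1.28*(5-3) = 1.28*2 = 2.56
Step 4: integral_5^8 2.21 dx = 2.21*(8-5) = 2.21*3 = 6.63
Total: 3.04 + 5.12 + 2.56 + 6.63 = 17.35


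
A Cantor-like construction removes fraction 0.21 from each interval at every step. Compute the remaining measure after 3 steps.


Step 1: At each step, fraction remaining = 1 - 0.21 = 0.79
Step 2: After 3 steps, measure = (0.79)^3
Step 3: Computing the power step by step:
  After step 1: 0.79
  After step 2: 0.6241
  After step 3: 0.493039
Result = 0.493039


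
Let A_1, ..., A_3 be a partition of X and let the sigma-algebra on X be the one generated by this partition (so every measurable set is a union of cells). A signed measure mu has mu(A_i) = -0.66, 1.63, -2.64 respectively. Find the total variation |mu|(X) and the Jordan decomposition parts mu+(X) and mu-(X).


Step 1: Every measurable set is a union of atoms (the cells / points), so a Hahn decomposition is
  obtained by grouping atoms by sign: P = union of atoms with mu > 0, N = union of the remaining atoms.
  Atoms in P (indices): 2;  atoms in N (indices): 1, 3
  Positive values: 1.63
  Negative values: -0.66, -2.64
Step 2: mu+(X) = mu(P) = sum of positive atom values = 1.63
Step 3: mu-(X) = -mu(N) = sum of |negative atom values| = 3.3
Step 4: |mu|(X) = mu+(X) + mu-(X) = 1.63 + 3.3 = 4.93


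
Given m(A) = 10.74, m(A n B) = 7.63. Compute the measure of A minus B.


m(A \ B) = m(A) - m(A n B)
= 10.74 - 7.63
= 3.11


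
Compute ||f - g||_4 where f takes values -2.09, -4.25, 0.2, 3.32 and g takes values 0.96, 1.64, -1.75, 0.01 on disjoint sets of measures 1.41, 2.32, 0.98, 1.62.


Step 1: Compute differences f_i - g_i:
  -2.09 - 0.96 = -3.05
  -4.25 - 1.64 = -5.89
  0.2 - -1.75 = 1.95
  3.32 - 0.01 = 3.31
Step 2: Compute |diff|^4 * measure for each set:
  |-3.05|^4 * 1.41 = 86.536506 * 1.41 = 122.016474
  |-5.89|^4 * 2.32 = 1203.541802 * 2.32 = 2792.216982
  |1.95|^4 * 0.98 = 14.459006 * 0.98 = 14.169826
  |3.31|^4 * 1.62 = 120.036127 * 1.62 = 194.458526
Step 3: Sum = 3122.861808
Step 4: ||f-g||_4 = (3122.861808)^(1/4) = 7.475465


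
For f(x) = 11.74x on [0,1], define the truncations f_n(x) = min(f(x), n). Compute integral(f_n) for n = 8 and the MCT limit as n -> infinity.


f(x) = 11.74x on [0,1]; f_n(x) = min(11.74x, n). At n = 8:
Step 1: f(x) reaches 8 at x = 8/11.74 = 0.681431
Step 2: integral(f_8) = integral(11.74x, 0, 0.681431) + integral(8, 0.681431, 1)
       = 11.74*0.681431^2/2 + 8*(1 - 0.681431)
       = 2.725724 + 2.548552
       = 5.274276
Step 3: As n -> infinity, f_n increases to f, so by MCT integral(f_n) -> integral(f) = 11.74/2 = 5.87.
Convergence: integral(f_8) = 5.274276 -> 5.87 as n -> infinity


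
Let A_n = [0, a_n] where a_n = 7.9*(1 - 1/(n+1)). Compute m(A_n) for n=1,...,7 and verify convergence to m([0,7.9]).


By continuity of measure from below: if A_n increases to A, then m(A_n) -> m(A).
Here A = [0, 7.9], so m(A) = 7.9
Step 1: a_1 = 7.9*(1 - 1/2) = 3.95, m(A_1) = 3.95
Step 2: a_2 = 7.9*(1 - 1/3) = 5.2667, m(A_2) = 5.2667
Step 3: a_3 = 7.9*(1 - 1/4) = 5.925, m(A_3) = 5.925
Step 4: a_4 = 7.9*(1 - 1/5) = 6.32, m(A_4) = 6.32
Step 5: a_5 = 7.9*(1 - 1/6) = 6.5833, m(A_5) = 6.5833
Step 6: a_6 = 7.9*(1 - 1/7) = 6.7714, m(A_6) = 6.7714
Step 7: a_7 = 7.9*(1 - 1/8) = 6.9125, m(A_7) = 6.9125
Limit: m(A_n) -> m([0,7.9]) = 7.9


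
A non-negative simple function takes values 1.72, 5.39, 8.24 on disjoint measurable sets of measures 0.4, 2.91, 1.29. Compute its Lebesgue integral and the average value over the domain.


Step 1: Integral = sum(value_i * measure_i)
= 1.72*0.4 + 5.39*2.91 + 8.24*1.29
= 0.688 + 15.6849 + 10.6296
= 27.0025
Step 2: Total measure of domain = 0.4 + 2.91 + 1.29 = 4.6
Step 3: Average value = 27.0025 / 4.6 = 5.870109


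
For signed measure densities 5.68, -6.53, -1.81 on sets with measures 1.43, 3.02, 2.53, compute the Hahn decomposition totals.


Step 1: Compute signed measure on each set:
  Set 1: 5.68 * 1.43 = 8.1224
  Set 2: -6.53 * 3.02 = -19.7206
  Set 3: -1.81 * 2.53 = -4.5793
Step 2: Total signed measure = (8.1224) + (-19.7206) + (-4.5793)
     = -16.1775
Step 3: Positive part mu+(X) = sum of positive contributions = 8.1224
Step 4: Negative part mu-(X) = |sum of negative contributions| = 24.2999


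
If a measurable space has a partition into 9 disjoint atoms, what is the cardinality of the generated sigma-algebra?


Each element of the sigma-algebra is a union of some subset of the 9 atoms.
The number of such subsets is 2^9 = 512.


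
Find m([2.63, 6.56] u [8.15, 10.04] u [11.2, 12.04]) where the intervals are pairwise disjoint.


For pairwise disjoint intervals, m(union) = sum of lengths.
= (6.56 - 2.63) + (10.04 - 8.15) + (12.04 - 11.2)
= 3.93 + 1.89 + 0.84
= 6.66


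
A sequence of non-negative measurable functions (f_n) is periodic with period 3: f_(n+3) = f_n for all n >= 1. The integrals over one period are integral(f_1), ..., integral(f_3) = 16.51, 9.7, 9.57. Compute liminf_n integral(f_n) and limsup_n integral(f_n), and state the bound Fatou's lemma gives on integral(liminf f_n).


The sequence (integral(f_n)) is periodic with period 3, repeating the values 16.51, 9.7, 9.57 indefinitely.
Step 1: For a periodic sequence, every tail (a_m, a_(m+1), ...) contains all 3 period values infinitely often.
Step 2: Hence inf of every tail = min of the period values = min(16.51, 9.7, 9.57) = 9.57.
        liminf_n integral(f_n) = sup over m of (inf of tail from m) = 9.57.
Step 3: Similarly sup of every tail = max of the period values = 16.51.
        limsup_n integral(f_n) = 16.51.
Step 4: Fatou's lemma: integral(liminf_n f_n) <= liminf_n integral(f_n) = 9.57.
        So the integral of the pointwise liminf is at most 9.57.


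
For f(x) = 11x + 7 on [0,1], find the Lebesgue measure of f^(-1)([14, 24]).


f^(-1)([14, 24]) = {x : 14 <= 11x + 7 <= 24}
Solving: (14 - 7)/11 <= x <= (24 - 7)/11
= [0.636364, 1.545455]
Intersecting with [0,1]: [0.636364, 1]
Measure = 1 - 0.636364 = 0.363636


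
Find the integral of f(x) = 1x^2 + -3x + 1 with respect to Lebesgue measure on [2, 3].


The Lebesgue integral of a Riemann-integrable function agrees with the Riemann integral.
Antiderivative F(x) = (1/3)x^3 + (-3/2)x^2 + 1x
F(3) = (1/3)*3^3 + (-3/2)*3^2 + 1*3
     = (1/3)*27 + (-3/2)*9 + 1*3
     = 9 + -13.5 + 3
     = -1.5
F(2) = -1.333333
Integral = F(3) - F(2) = -1.5 - -1.333333 = -0.166667


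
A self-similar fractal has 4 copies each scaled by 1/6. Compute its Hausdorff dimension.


For a self-similar set with N copies scaled by 1/r:
dim_H = log(N)/log(r) = log(4)/log(6)
= 1.386294/1.791759
= 0.773706


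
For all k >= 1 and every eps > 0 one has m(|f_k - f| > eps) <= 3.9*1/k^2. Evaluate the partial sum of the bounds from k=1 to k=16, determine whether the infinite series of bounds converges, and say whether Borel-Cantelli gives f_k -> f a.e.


Step 1: List the terms 3.9*1/k^2 for k = 1 to 16:
  k=1: 3.9
  k=2: 0.975
  k=3: 0.433333
  k=4: 0.24375
  k=5: 0.156
  k=6: 0.108333
  k=7: 0.079592
  k=8: 0.060937
  k=9: 0.048148
  k=10: 0.039
  k=11: 0.032231
  k=12: 0.027083
  k=13: 0.023077
  k=14: 0.019898
  k=15: 0.017333
  k=16: 0.015234
Step 2: Partial sum = 3.9 + 0.975 + 0.433333 + 0.24375 + 0.156 + 0.108333 + 0.079592 + 0.060937 + 0.048148 + 0.039 + 0.032231 + 0.027083 + 0.023077 + 0.019898 + 0.017333 + 0.015234
     = 6.178951
Step 3: The full series sum_(k>=1) 3.9*1/k^2 converges (p-series with p = 2 > 1; a constant multiple of a convergent series converges).
Step 4: Fix eps > 0. Since sum_k m(|f_k - f| > eps) < infinity, the Borel-Cantelli lemma gives
        m(limsup_k {|f_k - f| > eps}) = 0, i.e. for a.e. x, |f_k(x) - f(x)| <= eps for all large k.
        Applying this with eps = 1/j for j = 1, 2, ... and intersecting the countably many full-measure sets,
        for a.e. x we get limsup_k |f_k(x) - f(x)| <= 1/j for every j, hence f_k -> f almost everywhere.
Conclusion: series converges; Borel-Cantelli yields f_k -> f a.e.


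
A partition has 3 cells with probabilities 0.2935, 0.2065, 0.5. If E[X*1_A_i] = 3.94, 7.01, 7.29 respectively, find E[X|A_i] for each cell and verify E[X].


For each cell A_i: E[X|A_i] = E[X*1_A_i] / P(A_i)
Step 1: E[X|A_1] = 3.94 / 0.2935 = 13.424191
Step 2: E[X|A_2] = 7.01 / 0.2065 = 33.946731
Step 3: E[X|A_3] = 7.29 / 0.5 = 14.58
Verification: E[X] = sum E[X*1_A_i] = 3.94 + 7.01 + 7.29 = 18.24


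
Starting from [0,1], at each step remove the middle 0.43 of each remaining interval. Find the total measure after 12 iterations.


Step 1: At each step, fraction remaining = 1 - 0.43 = 0.57
Step 2: After 12 steps, measure = (0.57)^12
Result = 0.001176


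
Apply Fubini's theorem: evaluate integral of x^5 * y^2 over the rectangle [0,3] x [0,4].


By Fubini's theorem, the double integral factors as a product of single integrals:
Step 1: integral_0^3 x^5 dx = [x^6/6] from 0 to 3
     = 3^6/6 = 121.5
Step 2: integral_0^4 y^2 dy = [y^3/3] from 0 to 4
     = 4^3/3 = 21.333333
Step 3: Double integral = 121.5 * 21.333333 = 2592


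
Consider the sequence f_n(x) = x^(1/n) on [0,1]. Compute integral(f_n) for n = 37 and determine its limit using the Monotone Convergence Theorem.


At n = 37: f_37(x) = x^(1/37).
Step 1: integral(x^(1/37), 0, 1) = [x^(1/37+1) / (1/37+1)] from 0 to 1
     = 1 / (1/37 + 1) = 1 / ((37+1)/37) = 37/(37+1)
     = 37/38 = 0.973684
Step 2: As n -> infinity, f_n(x) = x^(1/n) -> 1 for x in (0,1], and f_n is increasing in n.
By MCT, lim_n integral(f_n) = integral(lim_n f_n) = integral(1, 0, 1) = 1.
Step 3: Verify convergence: 37/38 = 0.973684 -> 1


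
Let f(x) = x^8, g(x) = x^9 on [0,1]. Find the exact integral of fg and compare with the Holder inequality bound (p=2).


Step 1: Exact integral of f*g = integral(x^17, 0, 1) = 1/18
     = 0.055556
Step 2: Holder bound with p=2, q=2:
  ||f||_p = (integral x^16 dx)^(1/2) = (1/17)^(1/2) = 0.242536
  ||g||_q = (integral x^18 dx)^(1/2) = (1/19)^(1/2) = 0.229416
Step 3: Holder bound = ||f||_p * ||g||_q = 0.242536 * 0.229416 = 0.055641
Verification: 0.055556 <= 0.055641 (Holder holds)


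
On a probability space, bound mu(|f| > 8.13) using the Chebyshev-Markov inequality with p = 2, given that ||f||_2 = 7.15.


Chebyshev/Markov inequality: mu(|f| > eps) <= (||f||_p / eps)^p
Step 1: ||f||_2 / eps = 7.15 / 8.13 = 0.879459
Step 2: Raise to power p = 2:
  (0.879459)^2 = 0.773448
Step 3: Therefore mu(|f| > 8.13) <= 0.773448


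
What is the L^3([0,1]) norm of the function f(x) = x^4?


Step 1: ||f||_3 = (integral_0^1 |x^4|^3 dx)^(1/3)
     = (integral_0^1 x^12 dx)^(1/3)
Step 2: integral_0^1 x^12 dx = [x^13/(13)] from 0 to 1 = 1^13/13
     = 1/13 = 0.076923
Step 3: ||f||_3 = (0.076923)^(1/3) = 0.42529


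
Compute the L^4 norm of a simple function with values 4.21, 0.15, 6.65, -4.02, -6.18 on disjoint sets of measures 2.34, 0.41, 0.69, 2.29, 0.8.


Step 1: Compute |f_i|^4 for each value:
  |4.21|^4 = 314.143721
  |0.15|^4 = 5.062500e-04
  |6.65|^4 = 1955.629506
  |-4.02|^4 = 261.158528
  |-6.18|^4 = 1458.659418
Step 2: Multiply by measures and sum:
  314.143721 * 2.34 = 735.096307
  5.062500e-04 * 0.41 = 2.075625e-04
  1955.629506 * 0.69 = 1349.384359
  261.158528 * 2.29 = 598.053029
  1458.659418 * 0.8 = 1166.927534
Sum = 735.096307 + 2.075625e-04 + 1349.384359 + 598.053029 + 1166.927534 = 3849.461437
Step 3: Take the p-th root:
||f||_4 = (3849.461437)^(1/4) = 7.876803


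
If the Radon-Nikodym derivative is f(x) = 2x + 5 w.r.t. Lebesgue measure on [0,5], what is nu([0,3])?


nu(A) = integral_A (dnu/dmu) dmu = integral_0^3 (2x + 5) dx
Step 1: Antiderivative F(x) = (2/2)x^2 + 5x
Step 2: F(3) = (2/2)*3^2 + 5*3 = 9 + 15 = 24
Step 3: F(0) = (2/2)*0^2 + 5*0 = 0.0 + 0 = 0.0
Step 4: nu([0,3]) = F(3) - F(0) = 24 - 0.0 = 24


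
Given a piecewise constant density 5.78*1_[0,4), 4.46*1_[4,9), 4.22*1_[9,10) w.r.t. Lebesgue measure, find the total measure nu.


Integrate each piece of the Radon-Nikodym derivative:
Step 1: integral_0^4 5.78 dx = 5.78*(4-0) = 5.78*4 = 23.12
Step 2: integral_4^9 4.46 dx = 4.46*(9-4) = 4.46*5 = 22.3
Step 3: integral_9^10 4.22 dx = 4.22*(10-9) = 4.22*1 = 4.22
Total: 23.12 + 22.3 + 4.22 = 49.64


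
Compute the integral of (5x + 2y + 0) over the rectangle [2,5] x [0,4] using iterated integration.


By Fubini, integrate in x first, then y.
Step 1: Fix y, integrate over x in [2,5]:
  integral(5x + 2y + 0, x=2..5)
  = 5*(5^2 - 2^2)/2 + (2y + 0)*(5 - 2)
  = 52.5 + (2y + 0)*3
  = 52.5 + 6y + 0
  = 52.5 + 6y
Step 2: Integrate over y in [0,4]:
  integral(52.5 + 6y, y=0..4)
  = 52.5*4 + 6*(4^2 - 0^2)/2
  = 210 + 48
  = 258


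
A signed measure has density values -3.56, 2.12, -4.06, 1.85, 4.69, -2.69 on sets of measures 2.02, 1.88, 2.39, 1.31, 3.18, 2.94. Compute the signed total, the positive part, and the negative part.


Step 1: Compute signed measure on each set:
  Set 1: -3.56 * 2.02 = -7.1912
  Set 2: 2.12 * 1.88 = 3.9856
  Set 3: -4.06 * 2.39 = -9.7034
  Set 4: 1.85 * 1.31 = 2.4235
  Set 5: 4.69 * 3.18 = 14.9142
  Set 6: -2.69 * 2.94 = -7.9086
Step 2: Total signed measure = (-7.1912) + (3.9856) + (-9.7034) + (2.4235) + (14.9142) + (-7.9086)
     = -3.4799
Step 3: Positive part mu+(X) = sum of positive contributions = 21.3233
Step 4: Negative part mu-(X) = |sum of negative contributions| = 24.8032


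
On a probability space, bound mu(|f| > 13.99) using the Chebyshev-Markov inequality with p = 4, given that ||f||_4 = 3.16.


Chebyshev/Markov inequality: mu(|f| > eps) <= (||f||_p / eps)^p
Step 1: ||f||_4 / eps = 3.16 / 13.99 = 0.225876
Step 2: Raise to power p = 4:
  (0.225876)^4 = 0.002603
Step 3: Therefore mu(|f| > 13.99) <= 0.002603


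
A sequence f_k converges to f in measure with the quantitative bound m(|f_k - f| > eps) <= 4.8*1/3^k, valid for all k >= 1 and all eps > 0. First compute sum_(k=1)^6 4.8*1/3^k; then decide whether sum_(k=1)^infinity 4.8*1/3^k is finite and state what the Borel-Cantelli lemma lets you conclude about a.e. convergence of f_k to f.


Step 1: List the terms 4.8*1/3^k for k = 1 to 6:
  k=1: 1.6
  k=2: 0.533333
  k=3: 0.177778
  k=4: 0.059259
  k=5: 0.019753
  k=6: 0.006584
Step 2: Partial sum = 1.6 + 0.533333 + 0.177778 + 0.059259 + 0.019753 + 0.006584
     = 2.396708
Step 3: The full series sum_(k>=1) 4.8*1/3^k converges (geometric series with ratio 1/3 < 1; a constant multiple of a convergent series converges).
Step 4: Fix eps > 0. Since sum_k m(|f_k - f| > eps) < infinity, the Borel-Cantelli lemma gives
        m(limsup_k {|f_k - f| > eps}) = 0, i.e. for a.e. x, |f_k(x) - f(x)| <= eps for all large k.
        Applying this with eps = 1/j for j = 1, 2, ... and intersecting the countably many full-measure sets,
        for a.e. x we get limsup_k |f_k(x) - f(x)| <= 1/j for every j, hence f_k -> f almost everywhere.
Conclusion: series converges; Borel-Cantelli yields f_k -> f a.e.


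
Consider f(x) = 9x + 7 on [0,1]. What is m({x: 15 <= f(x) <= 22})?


f^(-1)([15, 22]) = {x : 15 <= 9x + 7 <= 22}
Solving: (15 - 7)/9 <= x <= (22 - 7)/9
= [0.888889, 1.666667]
Intersecting with [0,1]: [0.888889, 1]
Measure = 1 - 0.888889 = 0.111111


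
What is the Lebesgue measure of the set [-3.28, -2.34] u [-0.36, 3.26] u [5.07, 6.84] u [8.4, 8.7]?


For pairwise disjoint intervals, m(union) = sum of lengths.
= (-2.34 - -3.28) + (3.26 - -0.36) + (6.84 - 5.07) + (8.7 - 8.4)
= 0.94 + 3.62 + 1.77 + 0.3
= 6.63


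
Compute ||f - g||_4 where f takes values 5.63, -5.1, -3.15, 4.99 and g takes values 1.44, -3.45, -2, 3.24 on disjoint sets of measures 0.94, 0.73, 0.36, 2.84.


Step 1: Compute differences f_i - g_i:
  5.63 - 1.44 = 4.19
  -5.1 - -3.45 = -1.65
  -3.15 - -2 = -1.15
  4.99 - 3.24 = 1.75
Step 2: Compute |diff|^4 * measure for each set:
  |4.19|^4 * 0.94 = 308.216647 * 0.94 = 289.723648
  |-1.65|^4 * 0.73 = 7.412006 * 0.73 = 5.410765
  |-1.15|^4 * 0.36 = 1.749006 * 0.36 = 0.629642
  |1.75|^4 * 2.84 = 9.378906 * 2.84 = 26.636094
Step 3: Sum = 322.400149
Step 4: ||f-g||_4 = (322.400149)^(1/4) = 4.237394


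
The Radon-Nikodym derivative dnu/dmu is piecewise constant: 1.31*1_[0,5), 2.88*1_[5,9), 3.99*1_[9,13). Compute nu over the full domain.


Integrate each piece of the Radon-Nikodym derivative:
Step 1: integral_0^5 1.31 dx = 1.31*(5-0) = 1.31*5 = 6.55
Step 2: integral_5^9 2.88 dx = 2.88*(9-5) = 2.88*4 = 11.52
Step 3: integral_9^13 3.99 dx = 3.99*(13-9) = 3.99*4 = 15.96
Total: 6.55 + 11.52 + 15.96 = 34.03


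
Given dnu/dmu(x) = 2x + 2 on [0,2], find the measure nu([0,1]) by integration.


nu(A) = integral_A (dnu/dmu) dmu = integral_0^1 (2x + 2) dx
Step 1: Antiderivative F(x) = (2/2)x^2 + 2x
Step 2: F(1) = (2/2)*1^2 + 2*1 = 1 + 2 = 3
Step 3: F(0) = (2/2)*0^2 + 2*0 = 0.0 + 0 = 0.0
Step 4: nu([0,1]) = F(1) - F(0) = 3 - 0.0 = 3


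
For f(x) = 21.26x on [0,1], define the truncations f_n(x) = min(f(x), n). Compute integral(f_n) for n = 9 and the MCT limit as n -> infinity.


f(x) = 21.26x on [0,1]; f_n(x) = min(21.26x, n). At n = 9:
Step 1: f(x) reaches 9 at x = 9/21.26 = 0.42333
Step 2: integral(f_9) = integral(21.26x, 0, 0.42333) + integral(9, 0.42333, 1)
       = 21.26*0.42333^2/2 + 9*(1 - 0.42333)
       = 1.904986 + 5.190028
       = 7.095014
Step 3: As n -> infinity, f_n increases to f, so by MCT integral(f_n) -> integral(f) = 21.26/2 = 10.63.
Convergence: integral(f_9) = 7.095014 -> 10.63 as n -> infinity


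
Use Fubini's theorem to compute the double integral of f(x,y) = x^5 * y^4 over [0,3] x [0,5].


By Fubini's theorem, the double integral factors as a product of single integrals:
Step 1: integral_0^3 x^5 dx = [x^6/6] from 0 to 3
     = 3^6/6 = 121.5
Step 2: integral_0^5 y^4 dy = [y^5/5] from 0 to 5
     = 5^5/5 = 625
Step 3: Double integral = 121.5 * 625 = 75937.5


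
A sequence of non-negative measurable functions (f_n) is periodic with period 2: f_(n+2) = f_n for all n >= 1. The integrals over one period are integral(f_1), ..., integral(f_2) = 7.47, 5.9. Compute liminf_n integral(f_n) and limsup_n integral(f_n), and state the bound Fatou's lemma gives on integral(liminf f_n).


The sequence (integral(f_n)) is periodic with period 2, repeating the values 7.47, 5.9 indefinitely.
Step 1: For a periodic sequence, every tail (a_m, a_(m+1), ...) contains all 2 period values infinitely often.
Step 2: Hence inf of every tail = min of the period values = min(7.47, 5.9) = 5.9.
        liminf_n integral(f_n) = sup over m of (inf of tail from m) = 5.9.
Step 3: Similarly sup of every tail = max of the period values = 7.47.
        limsup_n integral(f_n) = 7.47.
Step 4: Fatou's lemma: integral(liminf_n f_n) <= liminf_n integral(f_n) = 5.9.
        So the integral of the pointwise liminf is at most 5.9.


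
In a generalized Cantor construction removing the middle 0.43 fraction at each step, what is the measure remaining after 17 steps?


Step 1: At each step, fraction remaining = 1 - 0.43 = 0.57
Step 2: After 17 steps, measure = (0.57)^17
Result = 7.077381e-05


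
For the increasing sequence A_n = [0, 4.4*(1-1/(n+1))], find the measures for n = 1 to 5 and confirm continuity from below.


By continuity of measure from below: if A_n increases to A, then m(A_n) -> m(A).
Here A = [0, 4.4], so m(A) = 4.4
Step 1: a_1 = 4.4*(1 - 1/2) = 2.2, m(A_1) = 2.2
Step 2: a_2 = 4.4*(1 - 1/3) = 2.9333, m(A_2) = 2.9333
Step 3: a_3 = 4.4*(1 - 1/4) = 3.3, m(A_3) = 3.3
Step 4: a_4 = 4.4*(1 - 1/5) = 3.52, m(A_4) = 3.52
Step 5: a_5 = 4.4*(1 - 1/6) = 3.6667, m(A_5) = 3.6667
Limit: m(A_n) -> m([0,4.4]) = 4.4


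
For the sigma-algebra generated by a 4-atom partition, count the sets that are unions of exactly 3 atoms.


Each element of F is a union of some subset of the 4 atoms.
Elements that are unions of exactly 3 atoms correspond to 3-element subsets of the 4 atoms.
Count = C(4, 3) = 4! / (3! * 1!) = 4.


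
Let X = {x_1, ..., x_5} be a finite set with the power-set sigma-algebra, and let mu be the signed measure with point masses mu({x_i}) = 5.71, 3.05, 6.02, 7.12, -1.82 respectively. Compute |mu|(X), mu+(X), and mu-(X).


Step 1: Every measurable set is a union of atoms (the cells / points), so a Hahn decomposition is
  obtained by grouping atoms by sign: P = union of atoms with mu > 0, N = union of the remaining atoms.
  Atoms in P (indices): 1, 2, 3, 4;  atoms in N (indices): 5
  Positive values: 5.71, 3.05, 6.02, 7.12
  Negative values: -1.82
Step 2: mu+(X) = mu(P) = sum of positive atom values = 21.9
Step 3: mu-(X) = -mu(N) = sum of |negative atom values| = 1.82
Step 4: |mu|(X) = mu+(X) + mu-(X) = 21.9 + 1.82 = 23.72


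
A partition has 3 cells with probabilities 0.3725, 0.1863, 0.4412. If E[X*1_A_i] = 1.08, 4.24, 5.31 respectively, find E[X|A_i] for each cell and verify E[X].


For each cell A_i: E[X|A_i] = E[X*1_A_i] / P(A_i)
Step 1: E[X|A_1] = 1.08 / 0.3725 = 2.899329
Step 2: E[X|A_2] = 4.24 / 0.1863 = 22.758991
Step 3: E[X|A_3] = 5.31 / 0.4412 = 12.035358
Verification: E[X] = sum E[X*1_A_i] = 1.08 + 4.24 + 5.31 = 10.63


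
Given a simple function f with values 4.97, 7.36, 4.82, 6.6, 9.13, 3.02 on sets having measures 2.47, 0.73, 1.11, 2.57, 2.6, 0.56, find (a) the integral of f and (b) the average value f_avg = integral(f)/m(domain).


Step 1: Integral = sum(value_i * measure_i)
= 4.97*2.47 + 7.36*0.73 + 4.82*1.11 + 6.6*2.57 + 9.13*2.6 + 3.02*0.56
= 12.2759 + 5.3728 + 5.3502 + 16.962 + 23.738 + 1.6912
= 65.3901
Step 2: Total measure of domain = 2.47 + 0.73 + 1.11 + 2.57 + 2.6 + 0.56 = 10.04
Step 3: Average value = 65.3901 / 10.04 = 6.512958


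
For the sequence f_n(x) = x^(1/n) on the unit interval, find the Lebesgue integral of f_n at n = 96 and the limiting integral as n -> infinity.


At n = 96: f_96(x) = x^(1/96).
Step 1: integral(x^(1/96), 0, 1) = [x^(1/96+1) / (1/96+1)] from 0 to 1
     = 1 / (1/96 + 1) = 1 / ((96+1)/96) = 96/(96+1)
     = 96/97 = 0.989691
Step 2: As n -> infinity, f_n(x) = x^(1/n) -> 1 for x in (0,1], and f_n is increasing in n.
By MCT, lim_n integral(f_n) = integral(lim_n f_n) = integral(1, 0, 1) = 1.
Step 3: Verify convergence: 96/97 = 0.989691 -> 1


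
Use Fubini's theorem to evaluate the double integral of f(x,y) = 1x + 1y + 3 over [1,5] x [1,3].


By Fubini, integrate in x first, then y.
Step 1: Fix y, integrate over x in [1,5]:
  integral(1x + 1y + 3, x=1..5)
  = 1*(5^2 - 1^2)/2 + (1y + 3)*(5 - 1)
  = 12 + (1y + 3)*4
  = 12 + 4y + 12
  = 24 + 4y
Step 2: Integrate over y in [1,3]:
  integral(24 + 4y, y=1..3)
  = 24*2 + 4*(3^2 - 1^2)/2
  = 48 + 16
  = 64


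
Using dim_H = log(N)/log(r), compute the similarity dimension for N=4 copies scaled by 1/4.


For a self-similar set with N copies scaled by 1/r:
dim_H = log(N)/log(r) = log(4)/log(4)
= 1.386294/1.386294
= 1


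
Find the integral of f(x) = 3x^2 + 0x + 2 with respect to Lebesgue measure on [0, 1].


The Lebesgue integral of a Riemann-integrable function agrees with the Riemann integral.
Antiderivative F(x) = (3/3)x^3 + (0/2)x^2 + 2x
F(1) = (3/3)*1^3 + (0/2)*1^2 + 2*1
     = (3/3)*1 + (0/2)*1 + 2*1
     = 1 + 0.0 + 2
     = 3
F(0) = 0.0
Integral = F(1) - F(0) = 3 - 0.0 = 3


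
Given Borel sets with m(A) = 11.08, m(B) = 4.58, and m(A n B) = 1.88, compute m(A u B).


By inclusion-exclusion: m(A u B) = m(A) + m(B) - m(A n B)
= 11.08 + 4.58 - 1.88
= 13.78


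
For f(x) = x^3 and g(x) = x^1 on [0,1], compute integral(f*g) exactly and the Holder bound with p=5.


Step 1: Exact integral of f*g = integral(x^4, 0, 1) = 1/5
     = 0.2
Step 2: Holder bound with p=5, q=1.25:
  ||f||_p = (integral x^15 dx)^(1/5) = (1/16)^(1/5) = 0.574349
  ||g||_q = (integral x^1.25 dx)^(1/1.25) = (1/2.25)^(1/1.25) = 0.522702
Step 3: Holder bound = ||f||_p * ||g||_q = 0.574349 * 0.522702 = 0.300213
Verification: 0.2 <= 0.300213 (Holder holds)


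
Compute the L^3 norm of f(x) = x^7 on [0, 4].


Step 1: ||f||_3 = (integral_0^4 |x^7|^3 dx)^(1/3)
     = (integral_0^4 x^21 dx)^(1/3)
Step 2: integral_0^4 x^21 dx = [x^22/(22)] from 0 to 4 = 4^22/22
     = 17592186044416/22 = 7.996448e+11
Step 3: ||f||_3 = (7.996448e+11)^(1/3) = 9281.803632


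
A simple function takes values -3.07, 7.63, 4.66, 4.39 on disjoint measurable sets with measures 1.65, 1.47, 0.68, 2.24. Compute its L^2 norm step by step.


Step 1: Compute |f_i|^2 for each value:
  |-3.07|^2 = 9.4249
  |7.63|^2 = 58.2169
  |4.66|^2 = 21.7156
  |4.39|^2 = 19.2721
Step 2: Multiply by measures and sum:
  9.4249 * 1.65 = 15.551085
  58.2169 * 1.47 = 85.578843
  21.7156 * 0.68 = 14.766608
  19.2721 * 2.24 = 43.169504
Sum = 15.551085 + 85.578843 + 14.766608 + 43.169504 = 159.06604
Step 3: Take the p-th root:
||f||_2 = (159.06604)^(1/2) = 12.612139


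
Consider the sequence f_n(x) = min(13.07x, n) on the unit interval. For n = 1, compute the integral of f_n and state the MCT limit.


f(x) = 13.07x on [0,1]; f_n(x) = min(13.07x, n). At n = 1:
Step 1: f(x) reaches 1 at x = 1/13.07 = 0.076511
Step 2: integral(f_1) = integral(13.07x, 0, 0.076511) + integral(1, 0.076511, 1)
       = 13.07*0.076511^2/2 + 1*(1 - 0.076511)
       = 0.038256 + 0.923489
       = 0.961744
Step 3: As n -> infinity, f_n increases to f, so by MCT integral(f_n) -> integral(f) = 13.07/2 = 6.535.
Convergence: integral(f_1) = 0.961744 -> 6.535 as n -> infinity


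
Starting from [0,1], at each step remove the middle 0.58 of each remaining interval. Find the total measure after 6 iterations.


Step 1: At each step, fraction remaining = 1 - 0.58 = 0.42
Step 2: After 6 steps, measure = (0.42)^6
Step 3: Computing the power step by step:
  After step 1: 0.42
  After step 2: 0.1764
  After step 3: 0.074088
  After step 4: 0.031117
  After step 5: 0.013069
  ...
Result = 0.005489


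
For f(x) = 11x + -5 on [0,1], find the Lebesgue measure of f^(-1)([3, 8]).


f^(-1)([3, 8]) = {x : 3 <= 11x + -5 <= 8}
Solving: (3 - -5)/11 <= x <= (8 - -5)/11
= [0.727273, 1.181818]
Intersecting with [0,1]: [0.727273, 1]
Measure = 1 - 0.727273 = 0.272727


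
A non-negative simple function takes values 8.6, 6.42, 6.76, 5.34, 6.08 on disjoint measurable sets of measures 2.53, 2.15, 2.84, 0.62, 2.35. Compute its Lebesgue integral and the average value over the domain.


Step 1: Integral = sum(value_i * measure_i)
= 8.6*2.53 + 6.42*2.15 + 6.76*2.84 + 5.34*0.62 + 6.08*2.35
= 21.758 + 13.803 + 19.1984 + 3.3108 + 14.288
= 72.3582
Step 2: Total measure of domain = 2.53 + 2.15 + 2.84 + 0.62 + 2.35 = 10.49
Step 3: Average value = 72.3582 / 10.49 = 6.897827


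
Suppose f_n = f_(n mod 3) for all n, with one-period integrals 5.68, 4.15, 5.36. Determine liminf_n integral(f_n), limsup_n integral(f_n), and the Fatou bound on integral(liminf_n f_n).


The sequence (integral(f_n)) is periodic with period 3, repeating the values 5.68, 4.15, 5.36 indefinitely.
Step 1: For a periodic sequence, every tail (a_m, a_(m+1), ...) contains all 3 period values infinitely often.
Step 2: Hence inf of every tail = min of the period values = min(5.68, 4.15, 5.36) = 4.15.
        liminf_n integral(f_n) = sup over m of (inf of tail from m) = 4.15.
Step 3: Similarly sup of every tail = max of the period values = 5.68.
        limsup_n integral(f_n) = 5.68.
Step 4: Fatou's lemma: integral(liminf_n f_n) <= liminf_n integral(f_n) = 4.15.
        So the integral of the pointwise liminf is at most 4.15.


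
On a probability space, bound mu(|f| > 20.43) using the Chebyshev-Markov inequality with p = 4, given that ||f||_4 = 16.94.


Chebyshev/Markov inequality: mu(|f| > eps) <= (||f||_p / eps)^p
Step 1: ||f||_4 / eps = 16.94 / 20.43 = 0.829173
Step 2: Raise to power p = 4:
  (0.829173)^4 = 0.472694
Step 3: Therefore mu(|f| > 20.43) <= 0.472694


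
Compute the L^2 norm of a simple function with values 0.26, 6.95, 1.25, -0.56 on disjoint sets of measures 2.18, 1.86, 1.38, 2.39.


Step 1: Compute |f_i|^2 for each value:
  |0.26|^2 = 0.0676
  |6.95|^2 = 48.3025
  |1.25|^2 = 1.5625
  |-0.56|^2 = 0.3136
Step 2: Multiply by measures and sum:
  0.0676 * 2.18 = 0.147368
  48.3025 * 1.86 = 89.84265
  1.5625 * 1.38 = 2.15625
  0.3136 * 2.39 = 0.749504
Sum = 0.147368 + 89.84265 + 2.15625 + 0.749504 = 92.895772
Step 3: Take the p-th root:
||f||_2 = (92.895772)^(1/2) = 9.638245


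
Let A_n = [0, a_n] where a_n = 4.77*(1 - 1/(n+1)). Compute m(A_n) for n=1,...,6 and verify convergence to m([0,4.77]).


By continuity of measure from below: if A_n increases to A, then m(A_n) -> m(A).
Here A = [0, 4.77], so m(A) = 4.77
Step 1: a_1 = 4.77*(1 - 1/2) = 2.385, m(A_1) = 2.385
Step 2: a_2 = 4.77*(1 - 1/3) = 3.18, m(A_2) = 3.18
Step 3: a_3 = 4.77*(1 - 1/4) = 3.5775, m(A_3) = 3.5775
Step 4: a_4 = 4.77*(1 - 1/5) = 3.816, m(A_4) = 3.816
Step 5: a_5 = 4.77*(1 - 1/6) = 3.975, m(A_5) = 3.975
Step 6: a_6 = 4.77*(1 - 1/7) = 4.0886, m(A_6) = 4.0886
Limit: m(A_n) -> m([0,4.77]) = 4.77


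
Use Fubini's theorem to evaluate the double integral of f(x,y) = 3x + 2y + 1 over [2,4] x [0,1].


By Fubini, integrate in x first, then y.
Step 1: Fix y, integrate over x in [2,4]:
  integral(3x + 2y + 1, x=2..4)
  = 3*(4^2 - 2^2)/2 + (2y + 1)*(4 - 2)
  = 18 + (2y + 1)*2
  = 18 + 4y + 2
  = 20 + 4y
Step 2: Integrate over y in [0,1]:
  integral(20 + 4y, y=0..1)
  = 20*1 + 4*(1^2 - 0^2)/2
  = 20 + 2
  = 22


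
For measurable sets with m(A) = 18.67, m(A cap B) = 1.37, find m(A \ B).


m(A \ B) = m(A) - m(A n B)
= 18.67 - 1.37
= 17.3


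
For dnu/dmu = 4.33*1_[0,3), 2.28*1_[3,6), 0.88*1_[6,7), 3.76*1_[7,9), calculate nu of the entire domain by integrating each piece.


Integrate each piece of the Radon-Nikodym derivative:
Step 1: integral_0^3 4.33 dx = 4.33*(3-0) = 4.33*3 = 12.99
Step 2: integral_3^6 2.28 dx = 2.28*(6-3) = 2.28*3 = 6.84
Step 3: integral_6^7 0.88 dx = 0.88*(7-6) = 0.88*1 = 0.88
Step 4: integral_7^9 3.76 dx = 3.76*(9-7) = 3.76*2 = 7.52
Total: 12.99 + 6.84 + 0.88 + 7.52 = 28.23


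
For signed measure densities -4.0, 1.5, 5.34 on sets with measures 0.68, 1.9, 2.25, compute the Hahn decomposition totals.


Step 1: Compute signed measure on each set:
  Set 1: -4.0 * 0.68 = -2.72
  Set 2: 1.5 * 1.9 = 2.85
  Set 3: 5.34 * 2.25 = 12.015
Step 2: Total signed measure = (-2.72) + (2.85) + (12.015)
     = 12.145
Step 3: Positive part mu+(X) = sum of positive contributions = 14.865
Step 4: Negative part mu-(X) = |sum of negative contributions| = 2.72


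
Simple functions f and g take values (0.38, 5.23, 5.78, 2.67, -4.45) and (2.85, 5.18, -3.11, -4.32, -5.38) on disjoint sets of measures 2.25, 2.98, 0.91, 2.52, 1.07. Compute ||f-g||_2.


Step 1: Compute differences f_i - g_i:
  0.38 - 2.85 = -2.47
  5.23 - 5.18 = 0.05
  5.78 - -3.11 = 8.89
  2.67 - -4.32 = 6.99
  -4.45 - -5.38 = 0.93
Step 2: Compute |diff|^2 * measure for each set:
  |-2.47|^2 * 2.25 = 6.1009 * 2.25 = 13.727025
  |0.05|^2 * 2.98 = 0.0025 * 2.98 = 0.00745
  |8.89|^2 * 0.91 = 79.0321 * 0.91 = 71.919211
  |6.99|^2 * 2.52 = 48.8601 * 2.52 = 123.127452
  |0.93|^2 * 1.07 = 0.8649 * 1.07 = 0.925443
Step 3: Sum = 209.706581
Step 4: ||f-g||_2 = (209.706581)^(1/2) = 14.481249


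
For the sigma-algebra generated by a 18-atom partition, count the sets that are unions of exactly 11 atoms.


Each element of F is a union of some subset of the 18 atoms.
Elements that are unions of exactly 11 atoms correspond to 11-element subsets of the 18 atoms.
Count = C(18, 11) = 18! / (11! * 7!) = 31824.


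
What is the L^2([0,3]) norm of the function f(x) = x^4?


Step 1: ||f||_2 = (integral_0^3 |x^4|^2 dx)^(1/2)
     = (integral_0^3 x^8 dx)^(1/2)
Step 2: integral_0^3 x^8 dx = [x^9/(9)] from 0 to 3 = 3^9/9
     = 19683/9 = 2187
Step 3: ||f||_2 = (2187)^(1/2) = 46.765372


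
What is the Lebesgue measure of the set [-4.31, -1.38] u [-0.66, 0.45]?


For pairwise disjoint intervals, m(union) = sum of lengths.
= (-1.38 - -4.31) + (0.45 - -0.66)
= 2.93 + 1.11
= 4.04


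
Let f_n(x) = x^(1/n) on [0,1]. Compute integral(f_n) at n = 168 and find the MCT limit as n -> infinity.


At n = 168: f_168(x) = x^(1/168).
Step 1: integral(x^(1/168), 0, 1) = [x^(1/168+1) / (1/168+1)] from 0 to 1
     = 1 / (1/168 + 1) = 1 / ((168+1)/168) = 168/(168+1)
     = 168/169 = 0.994083
Step 2: As n -> infinity, f_n(x) = x^(1/n) -> 1 for x in (0,1], and f_n is increasing in n.
By MCT, lim_n integral(f_n) = integral(lim_n f_n) = integral(1, 0, 1) = 1.
Step 3: Verify convergence: 168/169 = 0.994083 -> 1


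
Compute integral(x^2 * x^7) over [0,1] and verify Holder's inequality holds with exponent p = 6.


Step 1: Exact integral of f*g = integral(x^9, 0, 1) = 1/10
     = 0.1
Step 2: Holder bound with p=6, q=1.2:
  ||f||_p = (integral x^12 dx)^(1/6) = (1/13)^(1/6) = 0.652143
  ||g||_q = (integral x^8.4 dx)^(1/1.2) = (1/9.4)^(1/1.2) = 0.154547
Step 3: Holder bound = ||f||_p * ||g||_q = 0.652143 * 0.154547 = 0.100787
Verification: 0.1 <= 0.100787 (Holder holds)


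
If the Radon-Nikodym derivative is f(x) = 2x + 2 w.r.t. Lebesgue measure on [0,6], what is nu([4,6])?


nu(A) = integral_A (dnu/dmu) dmu = integral_4^6 (2x + 2) dx
Step 1: Antiderivative F(x) = (2/2)x^2 + 2x
Step 2: F(6) = (2/2)*6^2 + 2*6 = 36 + 12 = 48
Step 3: F(4) = (2/2)*4^2 + 2*4 = 16 + 8 = 24
Step 4: nu([4,6]) = F(6) - F(4) = 48 - 24 = 24


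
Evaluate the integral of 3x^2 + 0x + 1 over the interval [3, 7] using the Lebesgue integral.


The Lebesgue integral of a Riemann-integrable function agrees with the Riemann integral.
Antiderivative F(x) = (3/3)x^3 + (0/2)x^2 + 1x
F(7) = (3/3)*7^3 + (0/2)*7^2 + 1*7
     = (3/3)*343 + (0/2)*49 + 1*7
     = 343 + 0.0 + 7
     = 350
F(3) = 30
Integral = F(7) - F(3) = 350 - 30 = 320


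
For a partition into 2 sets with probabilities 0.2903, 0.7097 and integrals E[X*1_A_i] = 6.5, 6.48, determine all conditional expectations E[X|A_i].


For each cell A_i: E[X|A_i] = E[X*1_A_i] / P(A_i)
Step 1: E[X|A_1] = 6.5 / 0.2903 = 22.39063
Step 2: E[X|A_2] = 6.48 / 0.7097 = 9.130619
Verification: E[X] = sum E[X*1_A_i] = 6.5 + 6.48 = 12.98


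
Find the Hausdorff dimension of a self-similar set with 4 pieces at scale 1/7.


For a self-similar set with N copies scaled by 1/r:
dim_H = log(N)/log(r) = log(4)/log(7)
= 1.386294/1.94591
= 0.712414


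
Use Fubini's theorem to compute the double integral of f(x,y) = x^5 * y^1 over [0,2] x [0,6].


By Fubini's theorem, the double integral factors as a product of single integrals:
Step 1: integral_0^2 x^5 dx = [x^6/6] from 0 to 2
     = 2^6/6 = 10.666667
Step 2: integral_0^6 y^1 dy = [y^2/2] from 0 to 6
     = 6^2/2 = 18
Step 3: Double integral = 10.666667 * 18 = 192


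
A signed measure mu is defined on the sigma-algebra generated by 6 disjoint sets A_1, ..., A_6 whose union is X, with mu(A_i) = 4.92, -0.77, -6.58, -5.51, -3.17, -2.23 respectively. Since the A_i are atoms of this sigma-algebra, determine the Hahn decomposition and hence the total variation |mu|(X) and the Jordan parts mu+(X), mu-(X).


Step 1: Every measurable set is a union of atoms (the cells / points), so a Hahn decomposition is
  obtained by grouping atoms by sign: P = union of atoms with mu > 0, N = union of the remaining atoms.
  Atoms in P (indices): 1;  atoms in N (indices): 2, 3, 4, 5, 6
  Positive values: 4.92
  Negative values: -0.77, -6.58, -5.51, -3.17, -2.23
Step 2: mu+(X) = mu(P) = sum of positive atom values = 4.92
Step 3: mu-(X) = -mu(N) = sum of |negative atom values| = 18.26
Step 4: |mu|(X) = mu+(X) + mu-(X) = 4.92 + 18.26 = 23.18


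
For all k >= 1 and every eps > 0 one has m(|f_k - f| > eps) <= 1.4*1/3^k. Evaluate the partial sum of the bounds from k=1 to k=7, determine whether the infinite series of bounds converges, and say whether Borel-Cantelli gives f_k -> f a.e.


Step 1: List the terms 1.4*1/3^k for k = 1 to 7:
  k=1: 0.466667
  k=2: 0.155556
  k=3: 0.051852
  k=4: 0.017284
  k=5: 0.005761
  k=6: 0.00192
  k=7: 6.401463e-04
Step 2: Partial sum = 0.466667 + 0.155556 + 0.051852 + 0.017284 + 0.005761 + 0.00192 + 6.401463e-04
     = 0.69968
Step 3: The full series sum_(k>=1) 1.4*1/3^k converges (geometric series with ratio 1/3 < 1; a constant multiple of a convergent series converges).
Step 4: Fix eps > 0. Since sum_k m(|f_k - f| > eps) < infinity, the Borel-Cantelli lemma gives
        m(limsup_k {|f_k - f| > eps}) = 0, i.e. for a.e. x, |f_k(x) - f(x)| <= eps for all large k.
        Applying this with eps = 1/j for j = 1, 2, ... and intersecting the countably many full-measure sets,
        for a.e. x we get limsup_k |f_k(x) - f(x)| <= 1/j for every j, hence f_k -> f almost everywhere.
Conclusion: series converges; Borel-Cantelli yields f_k -> f a.e.


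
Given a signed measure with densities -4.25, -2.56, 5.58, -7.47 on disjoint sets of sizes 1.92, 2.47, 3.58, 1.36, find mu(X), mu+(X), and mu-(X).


Step 1: Compute signed measure on each set:
  Set 1: -4.25 * 1.92 = -8.16
  Set 2: -2.56 * 2.47 = -6.3232
  Set 3: 5.58 * 3.58 = 19.9764
  Set 4: -7.47 * 1.36 = -10.1592
Step 2: Total signed measure = (-8.16) + (-6.3232) + (19.9764) + (-10.1592)
     = -4.666
Step 3: Positive part mu+(X) = sum of positive contributions = 19.9764
Step 4: Negative part mu-(X) = |sum of negative contributions| = 24.6424


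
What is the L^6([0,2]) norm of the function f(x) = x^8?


Step 1: ||f||_6 = (integral_0^2 |x^8|^6 dx)^(1/6)
     = (integral_0^2 x^48 dx)^(1/6)
Step 2: integral_0^2 x^48 dx = [x^49/(49)] from 0 to 2 = 2^49/49
     = 562949953421312/49 = 1.148877e+13
Step 3: ||f||_6 = (1.148877e+13)^(1/6) = 150.214648


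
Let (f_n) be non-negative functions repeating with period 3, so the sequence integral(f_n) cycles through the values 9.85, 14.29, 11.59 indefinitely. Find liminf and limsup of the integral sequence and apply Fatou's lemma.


The sequence (integral(f_n)) is periodic with period 3, repeating the values 9.85, 14.29, 11.59 indefinitely.
Step 1: For a periodic sequence, every tail (a_m, a_(m+1), ...) contains all 3 period values infinitely often.
Step 2: Hence inf of every tail = min of the period values = min(9.85, 14.29, 11.59) = 9.85.
        liminf_n integral(f_n) = sup over m of (inf of tail from m) = 9.85.
Step 3: Similarly sup of every tail = max of the period values = 14.29.
        limsup_n integral(f_n) = 14.29.
Step 4: Fatou's lemma: integral(liminf_n f_n) <= liminf_n integral(f_n) = 9.85.
        So the integral of the pointwise liminf is at most 9.85.
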